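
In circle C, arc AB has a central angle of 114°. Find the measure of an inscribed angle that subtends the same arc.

An inscribed angle intercepts an arc from a point on the circle, while the central angle intercepts the same arc from the center.
The inscribed angle is always half the central angle: 114° / 2 = 57°.

57°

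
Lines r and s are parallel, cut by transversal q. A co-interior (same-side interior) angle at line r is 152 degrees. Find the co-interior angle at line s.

Co-interior angles (same-side interior) formed by parallel lines and a transversal are supplementary (sum to 180 degrees).
The given angle is 152 degrees.
The co-interior angle = 180 - 152 = 28 degrees.

28 degrees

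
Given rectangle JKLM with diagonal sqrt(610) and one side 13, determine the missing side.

b = sqrt(d^2 - a^2) = sqrt(610 - 169) = sqrt(441) = 21

21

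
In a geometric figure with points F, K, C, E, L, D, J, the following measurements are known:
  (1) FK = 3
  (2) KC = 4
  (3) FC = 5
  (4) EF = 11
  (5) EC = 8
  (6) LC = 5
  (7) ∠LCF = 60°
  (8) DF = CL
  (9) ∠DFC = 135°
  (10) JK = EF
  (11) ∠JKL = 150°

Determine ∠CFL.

Step 1: By the law of cosines on triangle FCL: FL² = 5² + 5² − 2·5·5·cos(60°) = 25, so FL = 5.
Step 2: By the inverse law of cosines on triangle CFL: cos(∠CFL) = (5² + 5² − 5²) / (2·5·5) = 25/50 = 0.5, so ∠CFL = 60°.

Therefore, the measure of angle ∠CFL = 60°.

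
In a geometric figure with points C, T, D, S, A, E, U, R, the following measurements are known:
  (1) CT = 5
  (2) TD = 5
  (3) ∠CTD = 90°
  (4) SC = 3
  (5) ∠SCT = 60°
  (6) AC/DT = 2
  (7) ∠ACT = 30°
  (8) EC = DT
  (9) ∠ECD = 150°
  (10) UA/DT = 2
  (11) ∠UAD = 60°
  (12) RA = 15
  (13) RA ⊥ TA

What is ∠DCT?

Step 1: By the law of cosines on triangle CTD: CD² = 5² + 5² − 2·5·5·cos(90°) = 50, so CD = 5·√2.
Step 2: By the inverse law of cosines on triangle DCT: cos(∠DCT) = ((5·√2)² + 5² − 5²) / (2·5·√2·5) = 50/70.71 = 0.7071, so ∠DCT = 45°.

Therefore, the measure of angle ∠DCT = 45°.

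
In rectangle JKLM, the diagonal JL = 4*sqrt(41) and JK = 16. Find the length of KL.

Using the Pythagorean theorem: d^2 = a^2 + b^2
b^2 = d^2 - a^2
b^2 = 656 - 256
b^2 = 400
b = sqrt(400) = 20

20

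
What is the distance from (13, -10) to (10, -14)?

The horizontal distance is |10 - 13| = 3 and the vertical distance is |-14 - -10| = 4.
By the Pythagorean theorem, d = sqrt(3^2 + 4^2) = sqrt(25) = 5.

5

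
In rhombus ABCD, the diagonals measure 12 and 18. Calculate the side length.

Half-diagonals are 6 and 9. side = sqrt(6^2 + 9^2) = sqrt(117) = 3*sqrt(13)

3*sqrt(13)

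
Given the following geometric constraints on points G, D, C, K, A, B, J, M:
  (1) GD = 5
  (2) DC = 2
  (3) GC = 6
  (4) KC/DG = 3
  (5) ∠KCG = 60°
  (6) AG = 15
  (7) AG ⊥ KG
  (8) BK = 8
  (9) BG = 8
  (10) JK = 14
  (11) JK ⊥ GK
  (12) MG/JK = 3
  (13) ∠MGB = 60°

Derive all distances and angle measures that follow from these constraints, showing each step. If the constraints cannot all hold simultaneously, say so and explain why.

The constraints are consistent.

From the given relations:
  KC = 3·DG = 3·5 = 15
  MG = 3·JK = 3·14 = 42

Step 1: From GC = 6, CK = 15, and ∠GCK = 60°, by the law of cosines:
  GK² = GC² + CK² - 2·GC·CK·cos(60°) = 36 + 225 - 90 = 171
  GK = 3·√19

Step 2: From BG = 8, GM = 42, and ∠BGM = 60°, by the law of cosines:
  BM² = BG² + GM² - 2·BG·GM·cos(60°) = 64 + 1764 - 336 = 1492
  BM ≈ 38.63

Step 3: From GC = 6, GD = 5, CD = 2, by the inverse law of cosines:
  cos(∠CGD) = (GC² + GD² - CD²) / (2·GC·GD)
  ∠CGD = 18.19°

Step 4: From DC = 2, DG = 5, CG = 6, by the inverse law of cosines:
  cos(∠CDG) = (DC² + DG² - CG²) / (2·DC·DG)
  ∠CDG = 110.49°

Step 5: From CD = 2, CG = 6, DG = 5, by the inverse law of cosines:
  cos(∠DCG) = (CD² + CG² - DG²) / (2·CD·CG)
  ∠DCG = 51.32°

Step 6: From GK = 3·√19, KJ = 14, and ∠GKJ = 90°, by the law of cosines:
  GJ² = GK² + KJ² - 2·GK·KJ·cos(90°) = 171 + 196 - 0 = 367
  GJ ≈ 19.16

Step 7: From KG = 3·√19, GA = 15, and ∠KGA = 90°, by the law of cosines:
  KA² = KG² + GA² - 2·KG·GA·cos(90°) = 171 + 225 - 0 = 396
  KA = 6·√11

Step 8: From GB = 8, GK = 3·√19, BK = 8, by the inverse law of cosines:
  cos(∠BGK) = (GB² + GK² - BK²) / (2·GB·GK)
  ∠BGK = 35.19°

Step 9: From GC = 6, GK = 3·√19, CK = 15, by the inverse law of cosines:
  cos(∠CGK) = (GC² + GK² - CK²) / (2·GC·GK)
  ∠CGK = 96.59°

Step 10: From KB = 8, KG = 3·√19, BG = 8, by the inverse law of cosines:
  cos(∠BKG) = (KB² + KG² - BG²) / (2·KB·KG)
  ∠BKG = 35.19°

Step 11: From KC = 15, KG = 3·√19, CG = 6, by the inverse law of cosines:
  cos(∠CKG) = (KC² + KG² - CG²) / (2·KC·KG)
  ∠CKG = 23.41°

Step 12: From BG = 8, BK = 8, GK = 3·√19, by the inverse law of cosines:
  cos(∠GBK) = (BG² + BK² - GK²) / (2·BG·BK)
  ∠GBK = 109.63°

Step 13: From BG = 8, BM = 38.63, GM = 42, by the inverse law of cosines:
  cos(∠GBM) = (BG² + BM² - GM²) / (2·BG·BM)
  ∠GBM = 109.67°

Step 14: From MB = 38.63, MG = 42, BG = 8, by the inverse law of cosines:
  cos(∠BMG) = (MB² + MG² - BG²) / (2·MB·MG)
  ∠BMG = 10.33°

Step 15: From GJ = 19.16, GK = 3·√19, JK = 14, by the inverse law of cosines:
  cos(∠JGK) = (GJ² + GK² - JK²) / (2·GJ·GK)
  ∠JGK = 46.95°

Step 16: From KA = 6·√11, KG = 3·√19, AG = 15, by the inverse law of cosines:
  cos(∠AKG) = (KA² + KG² - AG²) / (2·KA·KG)
  ∠AKG = 48.92°

Step 17: From AG = 15, AK = 6·√11, GK = 3·√19, by the inverse law of cosines:
  cos(∠GAK) = (AG² + AK² - GK²) / (2·AG·AK)
  ∠GAK = 41.08°

Step 18: From JG = 19.16, JK = 14, GK = 3·√19, by the inverse law of cosines:
  cos(∠GJK) = (JG² + JK² - GK²) / (2·JG·JK)
  ∠GJK = 43.05°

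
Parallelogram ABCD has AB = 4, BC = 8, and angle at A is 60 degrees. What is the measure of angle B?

Opposite sides of a parallelogram are parallel, so consecutive angles form co-interior angles on a transversal.
Co-interior angles sum to 180°, giving angle B = 180 - 60 = 120 degrees.

120 degrees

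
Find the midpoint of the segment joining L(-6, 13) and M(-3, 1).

The midpoint is the point halfway along the segment.
Move half the horizontal distance: -6 + (-3 - -6)/2 = -6 + 3/2 = -9/2
Move half the vertical distance: 13 + (1 - 13)/2 = 13 + -12/2 = 7
Midpoint = (-9/2, 7)

(-9/2, 7)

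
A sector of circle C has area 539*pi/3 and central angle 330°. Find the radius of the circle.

The sector covers 330°/360° = 11/12 of the full circle.
Full circle area = 539*pi/3 / 11/12 = 196*pi.
Since full area = πr², we get r² = 196*pi/π = 196, so r = 14.

14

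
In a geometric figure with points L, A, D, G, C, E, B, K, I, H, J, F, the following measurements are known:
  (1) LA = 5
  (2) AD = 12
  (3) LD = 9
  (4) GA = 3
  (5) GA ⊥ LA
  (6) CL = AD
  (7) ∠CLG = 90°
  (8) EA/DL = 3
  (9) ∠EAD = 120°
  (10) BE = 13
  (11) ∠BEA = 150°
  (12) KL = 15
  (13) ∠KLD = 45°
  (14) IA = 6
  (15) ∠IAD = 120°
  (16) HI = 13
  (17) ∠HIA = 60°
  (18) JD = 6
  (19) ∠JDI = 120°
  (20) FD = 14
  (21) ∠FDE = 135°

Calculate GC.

From the given relations: CL = AD = 12.
Step 1: By the law of cosines on triangle LAG: LG² = 5² + 3² − 2·5·3·cos(90°) = 34, so LG = √34.
Step 2: By the law of cosines on triangle GLC: GC² = √34² + 12² − 2·√34·12·cos(90°) = 178, so GC = √178.

Therefore, the length of GC = √178.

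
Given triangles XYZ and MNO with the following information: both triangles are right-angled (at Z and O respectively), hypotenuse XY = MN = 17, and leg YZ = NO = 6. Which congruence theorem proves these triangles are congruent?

The given information provides:
both triangles are right-angled (at Z and O respectively), hypotenuse XY = MN = 17, and leg YZ = NO = 6
This matches the HL congruence theorem.
The hypotenuse and one leg of two right triangles are equal (Hypotenuse-Leg).

HL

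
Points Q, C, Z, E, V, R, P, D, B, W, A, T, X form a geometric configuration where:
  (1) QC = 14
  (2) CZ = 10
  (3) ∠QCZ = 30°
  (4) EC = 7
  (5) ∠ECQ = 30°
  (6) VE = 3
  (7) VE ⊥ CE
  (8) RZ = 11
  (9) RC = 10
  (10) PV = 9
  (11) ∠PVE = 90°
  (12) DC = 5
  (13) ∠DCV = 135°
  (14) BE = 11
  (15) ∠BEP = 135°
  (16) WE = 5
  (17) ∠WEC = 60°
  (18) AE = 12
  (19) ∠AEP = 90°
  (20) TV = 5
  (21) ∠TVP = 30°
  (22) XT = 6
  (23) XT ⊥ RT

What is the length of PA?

Step 1: By the law of cosines on triangle EVP: EP² = 3² + 9² − 2·3·9·cos(90°) = 90, so EP = 3·√10.
Step 2: By the law of cosines on triangle PEA: PA² = (3·√10)² + 12² − 2·3·√10·12·cos(90°) = 234, so PA = 3·√26.

Therefore, the length of PA = 3·√26.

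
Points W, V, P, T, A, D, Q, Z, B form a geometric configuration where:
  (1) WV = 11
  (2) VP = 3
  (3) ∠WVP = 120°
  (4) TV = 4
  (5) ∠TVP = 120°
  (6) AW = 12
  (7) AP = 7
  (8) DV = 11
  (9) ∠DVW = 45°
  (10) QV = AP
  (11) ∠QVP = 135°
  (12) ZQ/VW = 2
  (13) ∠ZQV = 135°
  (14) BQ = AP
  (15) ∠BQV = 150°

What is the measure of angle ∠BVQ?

From the given relations: QV = AP = 7; BQ = AP = 7.
Step 1: By the law of cosines on triangle VQB: VB² = 7² + 7² − 2·7·7·cos(150°) = 182.87, so VB ≈ 13.52.
Step 2: By the inverse law of cosines on triangle BVQ: cos(∠BVQ) = (13.52² + 7² − 7²) / (2·13.52·7) = 182.87/189.32 = 0.9659, so ∠BVQ = 15°.

Therefore, the measure of angle ∠BVQ = 15°.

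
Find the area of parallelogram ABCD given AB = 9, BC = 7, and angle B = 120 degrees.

Area = a * b * sin(theta)
Area = 9 * 7 * sin(120 degrees)
Area = 63 * sqrt(3)/2
Area = 63*sqrt(3)/2

63*sqrt(3)/2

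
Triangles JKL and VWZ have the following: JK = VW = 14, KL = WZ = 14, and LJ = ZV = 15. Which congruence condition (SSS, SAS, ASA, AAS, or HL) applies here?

Consider the given information: JK = VW = 14, KL = WZ = 14, and LJ = ZV = 15
This is not SAS or ASA: SAS requires two sides and the included angle between them. ASA requires two angles and the side between them.
The correct criterion is SSS. All three pairs of corresponding sides are equal (Side-Side-Side).

SSS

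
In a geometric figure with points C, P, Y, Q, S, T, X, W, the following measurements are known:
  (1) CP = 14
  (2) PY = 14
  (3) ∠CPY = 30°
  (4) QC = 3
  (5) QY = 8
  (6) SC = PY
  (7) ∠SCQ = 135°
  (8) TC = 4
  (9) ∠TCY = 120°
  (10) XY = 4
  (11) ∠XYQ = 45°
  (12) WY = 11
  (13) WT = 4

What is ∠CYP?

Step 1: By the law of cosines on triangle YPC: YC² = 14² + 14² − 2·14·14·cos(30°) = 52.52, so YC ≈ 7.25.
Step 2: By the inverse law of cosines on triangle CYP: cos(∠CYP) = (7.25² + 14² − 14²) / (2·7.25·14) = 52.52/202.91 = 0.2588, so ∠CYP = 75°.

Therefore, the measure of angle ∠CYP = 75°.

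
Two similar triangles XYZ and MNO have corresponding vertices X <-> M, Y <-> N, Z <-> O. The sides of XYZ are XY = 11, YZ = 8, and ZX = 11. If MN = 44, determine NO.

Similar triangles have proportional sides. Setting up the proportion:
MN / XY = NO / YZ
44 / 11 = NO / 8
NO = 8 * 44 / 11 = 32.

32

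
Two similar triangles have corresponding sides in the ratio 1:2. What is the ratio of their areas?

Area ratio = (side ratio)^2 = (1/2)^2 = 1:4.

1:4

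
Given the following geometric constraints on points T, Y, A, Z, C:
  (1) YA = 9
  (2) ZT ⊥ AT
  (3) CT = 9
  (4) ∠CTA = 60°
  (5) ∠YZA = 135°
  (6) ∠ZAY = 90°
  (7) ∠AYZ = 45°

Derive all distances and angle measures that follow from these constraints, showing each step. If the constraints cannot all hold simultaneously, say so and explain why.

These constraints are not satisfiable: (5), (6) and (7) are the three interior angles of triangle YZA, which must sum to 180°, but 135° + 90° + 45° = 270°. No planar figure meets all of them, so nothing further can be derived.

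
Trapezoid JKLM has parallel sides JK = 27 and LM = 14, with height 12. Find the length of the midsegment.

The midsegment (median) of a trapezoid connects the midpoints of the non-parallel sides.
Its length is the average of the two bases: (27 + 14) / 2 = 41/2.

41/2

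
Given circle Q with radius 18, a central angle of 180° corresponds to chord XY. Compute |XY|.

Chord = 2(18) sin(90°) = 36

36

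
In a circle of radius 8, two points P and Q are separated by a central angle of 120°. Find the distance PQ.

Chord = 2(8) sin(60°) = 8*sqrt(3)

8*sqrt(3)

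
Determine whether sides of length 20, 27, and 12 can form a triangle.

Yes.
The triangle inequality requires that the sum of any two sides exceeds the third.
Here 12 + 20 = 32 > 27, so the condition is met.

Yes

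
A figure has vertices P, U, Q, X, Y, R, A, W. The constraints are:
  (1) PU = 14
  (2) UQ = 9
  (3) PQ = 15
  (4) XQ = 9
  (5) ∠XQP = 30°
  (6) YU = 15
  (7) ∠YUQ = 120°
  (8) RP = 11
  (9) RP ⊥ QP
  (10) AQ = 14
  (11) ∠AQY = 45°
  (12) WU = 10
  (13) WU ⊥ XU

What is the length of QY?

Step 1: By the law of cosines on triangle QUY: QY² = 9² + 15² − 2·9·15·cos(120°) = 441, so QY = 21.

Therefore, the length of QY = 21.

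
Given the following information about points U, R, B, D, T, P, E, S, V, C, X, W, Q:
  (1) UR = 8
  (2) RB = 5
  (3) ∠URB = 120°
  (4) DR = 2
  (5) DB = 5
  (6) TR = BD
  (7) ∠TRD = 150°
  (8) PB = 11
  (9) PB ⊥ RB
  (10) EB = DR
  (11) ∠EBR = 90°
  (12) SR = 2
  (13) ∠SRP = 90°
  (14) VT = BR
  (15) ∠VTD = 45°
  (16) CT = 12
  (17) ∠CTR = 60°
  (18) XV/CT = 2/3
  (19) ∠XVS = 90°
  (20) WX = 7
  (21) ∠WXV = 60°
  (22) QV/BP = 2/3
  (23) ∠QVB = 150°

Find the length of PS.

Step 1: By the law of cosines on triangle PBR: PR² = 11² + 5² − 2·11·5·cos(90°) = 146, so PR = √146.
Step 2: By the law of cosines on triangle PRS: PS² = √146² + 2² − 2·√146·2·cos(90°) = 150, so PS = 5·√6.

Therefore, the length of PS = 5·√6.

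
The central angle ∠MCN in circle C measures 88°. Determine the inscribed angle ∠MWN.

An inscribed angle intercepts an arc from a point on the circle, while the central angle intercepts the same arc from the center.
The inscribed angle is always half the central angle: 88° / 2 = 44°.

44°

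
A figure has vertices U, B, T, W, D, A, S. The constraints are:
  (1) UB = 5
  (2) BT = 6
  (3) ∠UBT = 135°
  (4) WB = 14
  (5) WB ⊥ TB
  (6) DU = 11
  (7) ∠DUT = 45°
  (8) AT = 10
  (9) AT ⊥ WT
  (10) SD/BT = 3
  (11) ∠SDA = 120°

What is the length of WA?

Step 1: By the law of cosines on triangle WBT: WT² = 14² + 6² − 2·14·6·cos(90°) = 232, so WT = 2·√58.
Step 2: By the law of cosines on triangle WTA: WA² = (2·√58)² + 10² − 2·2·√58·10·cos(90°) = 332, so WA = 2·√83.

Therefore, the length of WA = 2·√83.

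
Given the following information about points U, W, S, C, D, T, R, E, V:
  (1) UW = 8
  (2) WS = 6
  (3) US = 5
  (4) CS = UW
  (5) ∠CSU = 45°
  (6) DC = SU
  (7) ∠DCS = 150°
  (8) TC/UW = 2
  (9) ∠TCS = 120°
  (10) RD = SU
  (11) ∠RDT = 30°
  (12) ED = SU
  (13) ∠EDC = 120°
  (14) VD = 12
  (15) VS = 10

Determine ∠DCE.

From the given relations: DC = SU = 5; ED = SU = 5.
Step 1: By the law of cosines on triangle CDE: CE² = 5² + 5² − 2·5·5·cos(120°) = 75, so CE = 5·√3.
Step 2: By the inverse law of cosines on triangle DCE: cos(∠DCE) = (5² + (5·√3)² − 5²) / (2·5·5·√3) = 75/86.6 = 0.866, so ∠DCE = 30°.

Therefore, the measure of angle ∠DCE = 30°.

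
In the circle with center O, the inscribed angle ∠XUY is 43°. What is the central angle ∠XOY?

The inscribed angle theorem states that a central angle is always twice any inscribed angle that subtends the same arc.
Since the inscribed angle is 43°, the central angle = 2 × 43° = 86°.

86°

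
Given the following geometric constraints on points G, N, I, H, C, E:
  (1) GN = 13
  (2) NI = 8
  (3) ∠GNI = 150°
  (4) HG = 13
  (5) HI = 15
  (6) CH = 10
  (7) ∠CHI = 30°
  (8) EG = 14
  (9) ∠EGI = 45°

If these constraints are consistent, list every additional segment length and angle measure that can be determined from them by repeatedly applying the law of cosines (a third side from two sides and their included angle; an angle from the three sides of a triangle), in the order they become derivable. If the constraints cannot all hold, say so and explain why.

The constraints are consistent. Derivable facts, in order:
After 1 step:
- GI ≈ 20.33
- IC ≈ 8.07
After 2 steps:
- IE ≈ 14.38
- ∠CIH = 38.26°
- ∠GHI = 92.81°
- ∠GIH = 39.7°
- ∠GIN = 18.65°
- ∠HCI = 111.74°
- ∠HGI = 47.48°
- ∠IGN = 11.35°
After 3 steps:
- ∠EIG = 43.52°
- ∠GEI = 91.48°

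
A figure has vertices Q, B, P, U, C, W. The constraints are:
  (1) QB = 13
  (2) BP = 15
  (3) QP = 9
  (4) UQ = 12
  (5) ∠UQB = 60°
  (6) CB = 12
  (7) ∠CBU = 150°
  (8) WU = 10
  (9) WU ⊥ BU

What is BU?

Step 1: By the law of cosines on triangle BQU: BU² = 13² + 12² − 2·13·12·cos(60°) = 157, so BU = √157.

Therefore, the length of BU = √157.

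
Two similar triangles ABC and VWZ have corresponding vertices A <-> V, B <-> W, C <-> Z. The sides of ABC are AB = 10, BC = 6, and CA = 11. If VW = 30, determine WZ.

Since the triangles are similar, the ratio of corresponding sides is constant.
Scale factor k = VW / AB = 30 / 10 = 3
WZ = k * BC = 3 * 6 = 18

18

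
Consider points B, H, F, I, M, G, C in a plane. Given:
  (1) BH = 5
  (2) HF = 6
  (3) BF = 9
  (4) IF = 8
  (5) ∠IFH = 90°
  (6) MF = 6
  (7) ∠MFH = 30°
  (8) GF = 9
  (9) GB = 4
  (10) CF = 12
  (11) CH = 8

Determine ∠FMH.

Step 1: By the law of cosines on triangle MFH: MH² = 6² + 6² − 2·6·6·cos(30°) = 9.65, so MH ≈ 3.11.
Step 2: By the inverse law of cosines on triangle FMH: cos(∠FMH) = (6² + 3.11² − 6²) / (2·6·3.11) = 9.65/37.27 = 0.2588, so ∠FMH = 75°.

Therefore, the measure of angle ∠FMH = 75°.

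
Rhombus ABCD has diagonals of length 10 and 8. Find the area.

Area = (10 * 8) / 2 = 80 / 2 = 40

40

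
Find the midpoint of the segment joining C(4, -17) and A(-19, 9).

The midpoint is the average of the coordinates:
x: (4 + -19)/2 = -15/2
y: (-17 + 9)/2 = -4
Midpoint = (-15/2, -4)

(-15/2, -4)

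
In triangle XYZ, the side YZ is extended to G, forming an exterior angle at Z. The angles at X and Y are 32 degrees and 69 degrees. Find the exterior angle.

By the exterior angle theorem, an exterior angle of a triangle equals the sum of the two remote interior angles.
Exterior angle = angle X + angle Y
Exterior angle = 32 + 69 = 101 degrees

101 degrees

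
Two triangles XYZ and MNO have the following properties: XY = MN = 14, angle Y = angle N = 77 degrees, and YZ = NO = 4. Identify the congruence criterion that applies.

The given information provides:
XY = MN = 14, angle Y = angle N = 77 degrees, and YZ = NO = 4
This matches the SAS congruence theorem.
Two pairs of corresponding sides and the included angle are equal (Side-Angle-Side).

SAS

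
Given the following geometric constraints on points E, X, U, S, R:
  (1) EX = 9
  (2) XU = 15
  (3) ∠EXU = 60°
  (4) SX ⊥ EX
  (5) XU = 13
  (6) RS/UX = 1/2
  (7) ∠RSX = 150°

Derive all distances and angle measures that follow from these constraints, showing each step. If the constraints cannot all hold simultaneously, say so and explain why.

These constraints are not satisfiable: (2) XU = 15 and (5) XU = 13 assign two different lengths to the same segment. No planar figure meets all of them, so nothing further can be derived.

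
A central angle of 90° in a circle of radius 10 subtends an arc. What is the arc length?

The full circumference is 2πr = 2π(10) = 20*pi.
The arc spans 90° out of 360°, which is a fraction of 1/4.
Arc length = 20*pi × 1/4 = 5*pi.

5*pi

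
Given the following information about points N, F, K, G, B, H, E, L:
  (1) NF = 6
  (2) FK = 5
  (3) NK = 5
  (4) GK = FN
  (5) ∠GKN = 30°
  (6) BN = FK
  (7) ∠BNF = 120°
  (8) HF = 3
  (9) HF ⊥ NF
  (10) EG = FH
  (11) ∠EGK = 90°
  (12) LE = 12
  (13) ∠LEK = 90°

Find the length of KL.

From the given relations: EG = FH = 3; GK = FN = 6.
Step 1: By the law of cosines on triangle EGK: EK² = 3² + 6² − 2·3·6·cos(90°) = 45, so EK = 3·√5.
Step 2: By the law of cosines on triangle KEL: KL² = (3·√5)² + 12² − 2·3·√5·12·cos(90°) = 189, so KL = 3·√21.

Therefore, the length of KL = 3·√21.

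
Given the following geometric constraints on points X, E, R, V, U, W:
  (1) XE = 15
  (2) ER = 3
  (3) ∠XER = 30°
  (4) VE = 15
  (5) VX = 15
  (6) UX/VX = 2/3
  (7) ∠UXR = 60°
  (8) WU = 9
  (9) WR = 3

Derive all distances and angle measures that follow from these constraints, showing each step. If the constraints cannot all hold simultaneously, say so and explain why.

The constraints are consistent.

From the given relations:
  UX = 2/3·VX = 2/3·15 = 10

Step 1: From XE = 15, ER = 3, and ∠XER = 30°, by the law of cosines:
  XR² = XE² + ER² - 2·XE·ER·cos(30°) = 225 + 9 - 77.94 = 156.1
  XR ≈ 12.49

Step 2: From XE = 15, XV = 15, EV = 15, by the inverse law of cosines:
  cos(∠EXV) = (XE² + XV² - EV²) / (2·XE·XV)
  ∠EXV = 60°

Step 3: From EV = 15, EX = 15, VX = 15, by the inverse law of cosines:
  cos(∠VEX) = (EV² + EX² - VX²) / (2·EV·EX)
  ∠VEX = 60°

Step 4: From VE = 15, VX = 15, EX = 15, by the inverse law of cosines:
  cos(∠EVX) = (VE² + VX² - EX²) / (2·VE·VX)
  ∠EVX = 60°

Step 5: From RX = 12.49, XU = 10, and ∠RXU = 60°, by the law of cosines:
  RU² = RX² + XU² - 2·RX·XU·cos(60°) = 156.1 + 100 - 124.9 = 131.1
  RU ≈ 11.45

Step 6: From XE = 15, XR = 12.49, ER = 3, by the inverse law of cosines:
  cos(∠EXR) = (XE² + XR² - ER²) / (2·XE·XR)
  ∠EXR = 6.9°

Step 7: From RE = 3, RX = 12.49, EX = 15, by the inverse law of cosines:
  cos(∠ERX) = (RE² + RX² - EX²) / (2·RE·RX)
  ∠ERX = 143.1°

Step 8: From RU = 11.45, RW = 3, UW = 9, by the inverse law of cosines:
  cos(∠URW) = (RU² + RW² - UW²) / (2·RU·RW)
  ∠URW = 30.61°

Step 9: From RU = 11.45, RX = 12.49, UX = 10, by the inverse law of cosines:
  cos(∠URX) = (RU² + RX² - UX²) / (2·RU·RX)
  ∠URX = 49.14°

Step 10: From UR = 11.45, UW = 9, RW = 3, by the inverse law of cosines:
  cos(∠RUW) = (UR² + UW² - RW²) / (2·UR·UW)
  ∠RUW = 9.77°

Step 11: From UR = 11.45, UX = 10, RX = 12.49, by the inverse law of cosines:
  cos(∠RUX) = (UR² + UX² - RX²) / (2·UR·UX)
  ∠RUX = 70.86°

Step 12: From WR = 3, WU = 9, RU = 11.45, by the inverse law of cosines:
  cos(∠RWU) = (WR² + WU² - RU²) / (2·WR·WU)
  ∠RWU = 139.62°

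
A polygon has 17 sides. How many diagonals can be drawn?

Total line segments between 17 vertices = C(17,2) = 136.
Subtract the 17 sides: 136 - 17 = 119 diagonals.

119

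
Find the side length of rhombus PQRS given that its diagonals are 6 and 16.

In a rhombus, the diagonals bisect each other perpendicularly, creating four congruent right triangles.
Each triangle has legs 3 (half of 6) and 8 (half of 16).
The hypotenuse of each right triangle is a side of the rhombus:
side = sqrt(3^2 + 8^2) = sqrt(73)

sqrt(73)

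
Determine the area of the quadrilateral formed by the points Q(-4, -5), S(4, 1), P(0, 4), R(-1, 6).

Using the Shoelace formula for a quadrilateral (vertices in order):
Area = (1/2)|sum of (x_i * y_(i+1) - x_(i+1) * y_i)|
Terms: (-4*1 - 4*-5) = 16, (4*4 - 0*1) = 16, (0*6 - -1*4) = 4, (-1*-5 - -4*6) = 29
Sum = 65
Area = (1/2)(65) = 65/2

65/2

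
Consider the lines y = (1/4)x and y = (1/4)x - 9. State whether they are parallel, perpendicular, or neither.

Slope of line 1: m1 = 1/4
Slope of line 2: m2 = 1/4
Two lines are parallel if and only if they have equal slopes (or both are vertical).
Here m1 = m2 = 1/4, confirming the lines are parallel.

Parallel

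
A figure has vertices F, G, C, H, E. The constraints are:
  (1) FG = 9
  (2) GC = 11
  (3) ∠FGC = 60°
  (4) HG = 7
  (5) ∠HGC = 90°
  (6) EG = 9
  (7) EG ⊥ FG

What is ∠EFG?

Step 1: By the law of cosines on triangle FGE: FE² = 9² + 9² − 2·9·9·cos(90°) = 162, so FE = 9·√2.
Step 2: By the inverse law of cosines on triangle EFG: cos(∠EFG) = ((9·√2)² + 9² − 9²) / (2·9·√2·9) = 162/229.1 = 0.7071, so ∠EFG = 45°.

Therefore, the measure of angle ∠EFG = 45°.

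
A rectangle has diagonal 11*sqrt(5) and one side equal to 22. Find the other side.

Using the Pythagorean theorem: d^2 = a^2 + b^2
b^2 = d^2 - a^2
b^2 = 605 - 484
b^2 = 121
b = sqrt(121) = 11

11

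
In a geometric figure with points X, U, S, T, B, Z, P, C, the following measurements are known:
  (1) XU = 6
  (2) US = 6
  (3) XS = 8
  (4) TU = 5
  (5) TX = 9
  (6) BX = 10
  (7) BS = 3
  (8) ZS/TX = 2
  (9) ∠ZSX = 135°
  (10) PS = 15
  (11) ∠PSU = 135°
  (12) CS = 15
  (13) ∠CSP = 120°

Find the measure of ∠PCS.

Step 1: By the law of cosines on triangle CSP: CP² = 15² + 15² − 2·15·15·cos(120°) = 675, so CP = 15·√3.
Step 2: By the inverse law of cosines on triangle PCS: cos(∠PCS) = ((15·√3)² + 15² − 15²) / (2·15·√3·15) = 675/779.42 = 0.866, so ∠PCS = 30°.

Therefore, the measure of angle ∠PCS = 30°.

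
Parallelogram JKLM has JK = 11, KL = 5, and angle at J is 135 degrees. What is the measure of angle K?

Consecutive angles are supplementary: angle K = 180 - 135 = 45 degrees.

45 degrees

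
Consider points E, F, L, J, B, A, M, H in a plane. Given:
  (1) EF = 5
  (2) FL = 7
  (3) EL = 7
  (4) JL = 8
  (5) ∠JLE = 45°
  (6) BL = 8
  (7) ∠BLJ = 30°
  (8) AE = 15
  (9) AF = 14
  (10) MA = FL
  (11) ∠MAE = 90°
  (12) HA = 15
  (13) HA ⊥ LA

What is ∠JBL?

Step 1: By the law of cosines on triangle BLJ: BJ² = 8² + 8² − 2·8·8·cos(30°) = 17.15, so BJ ≈ 4.14.
Step 2: By the inverse law of cosines on triangle JBL: cos(∠JBL) = (4.14² + 8² − 8²) / (2·4.14·8) = 17.15/66.26 = 0.2588, so ∠JBL = 75°.

Therefore, the measure of angle ∠JBL = 75°.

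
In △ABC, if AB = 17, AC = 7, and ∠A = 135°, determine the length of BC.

By the law of cosines: BC^2 = AB^2 + AC^2 - 2*AB*AC*cos(A)
BC^2 = 17^2 + 7^2 - 2*17*7*cos(135°)
BC^2 = 289 + 49 - 238*(-sqrt(2)/2)
BC^2 = 119*sqrt(2) + 338
BC = sqrt(119*sqrt(2) + 338)

sqrt(119*sqrt(2) + 338)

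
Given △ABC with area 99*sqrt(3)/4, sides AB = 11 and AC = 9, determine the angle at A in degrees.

Area = (1/2) * a * b * sin(C)
sin(C) = 2 * Area / (a * b)
sin(C) = 2 * 99*sqrt(3)/4 / (11 * 9)
sin(C) = sqrt(3)/2
C = arcsin(sqrt(3)/2) = 60°
Since sin(180° - C) = sin(C), the obtuse angle 120° gives the same area, so C = 60° or C = 120°.

60° or 120°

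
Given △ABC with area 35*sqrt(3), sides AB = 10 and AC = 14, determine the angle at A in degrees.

sin(C) = 2 * 35*sqrt(3) / (10 * 14) = sqrt(3)/2, so C = arcsin(sqrt(3)/2) = 60°.
Since sin(180° - C) = sin(C), the obtuse angle 120° gives the same area, so C = 60° or C = 120°.

60° or 120°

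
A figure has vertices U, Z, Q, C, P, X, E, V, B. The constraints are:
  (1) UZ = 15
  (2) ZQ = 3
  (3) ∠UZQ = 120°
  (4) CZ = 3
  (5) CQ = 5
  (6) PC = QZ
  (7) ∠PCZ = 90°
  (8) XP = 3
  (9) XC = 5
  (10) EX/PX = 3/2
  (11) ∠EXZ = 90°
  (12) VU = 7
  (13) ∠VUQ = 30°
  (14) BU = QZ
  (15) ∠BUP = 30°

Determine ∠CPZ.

From the given relations: PC = QZ = 3.
Step 1: By the law of cosines on triangle PCZ: PZ² = 3² + 3² − 2·3·3·cos(90°) = 18, so PZ = 3·√2.
Step 2: By the inverse law of cosines on triangle CPZ: cos(∠CPZ) = (3² + (3·√2)² − 3²) / (2·3·3·√2) = 18/25.46 = 0.7071, so ∠CPZ = 45°.

Therefore, the measure of angle ∠CPZ = 45°.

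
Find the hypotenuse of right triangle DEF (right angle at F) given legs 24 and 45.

In a right triangle, the square of the hypotenuse equals the sum of the squares of the two legs.
The legs are 24 and 45, so the hypotenuse = sqrt(576 + 2025) = sqrt(2601) = 51.

51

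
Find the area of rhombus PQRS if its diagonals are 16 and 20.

The diagonals of a rhombus divide it into four right triangles.
Each triangle has legs 16/ 2 = 8 and 20/2 = 10, so each has area (1/2)*8*10 = 40.
Four such triangles give total area = (d1 * d2) / 2 = 160.

160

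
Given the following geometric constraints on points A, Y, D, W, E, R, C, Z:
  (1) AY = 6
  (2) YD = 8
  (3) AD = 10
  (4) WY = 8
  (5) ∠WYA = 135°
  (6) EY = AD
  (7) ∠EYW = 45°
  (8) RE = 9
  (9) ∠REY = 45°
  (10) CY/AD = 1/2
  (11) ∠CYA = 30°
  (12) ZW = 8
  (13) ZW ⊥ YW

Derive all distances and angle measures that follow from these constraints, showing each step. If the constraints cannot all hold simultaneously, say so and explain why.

The constraints are consistent.

From the given relations:
  EY = AD = 10
  CY = 1/2·AD = 1/2·10 = 5

Step 1: From AY = 6, YW = 8, and ∠AYW = 135°, by the law of cosines:
  AW² = AY² + YW² - 2·AY·YW·cos(135°) = 36 + 64 + 67.88 = 167.9
  AW ≈ 12.96

Step 2: From AY = 6, YC = 5, and ∠AYC = 30°, by the law of cosines:
  AC² = AY² + YC² - 2·AY·YC·cos(30°) = 36 + 25 - 51.96 = 9.038
  AC ≈ 3.01

Step 3: From YE = 10, ER = 9, and ∠YER = 45°, by the law of cosines:
  YR² = YE² + ER² - 2·YE·ER·cos(45°) = 100 + 81 - 127.3 = 53.72
  YR ≈ 7.33

Step 4: From YW = 8, WZ = 8, and ∠YWZ = 90°, by the law of cosines:
  YZ² = YW² + WZ² - 2·YW·WZ·cos(90°) = 64 + 64 - 0 = 128
  YZ = 8·√2

Step 5: From WY = 8, YE = 10, and ∠WYE = 45°, by the law of cosines:
  WE² = WY² + YE² - 2·WY·YE·cos(45°) = 64 + 100 - 113.1 = 50.86
  WE ≈ 7.13

Step 6: From AD = 10, AY = 6, DY = 8, by the inverse law of cosines:
  cos(∠DAY) = (AD² + AY² - DY²) / (2·AD·AY)
  ∠DAY = 53.13°

Step 7: From YA = 6, YD = 8, AD = 10, by the inverse law of cosines:
  cos(∠AYD) = (YA² + YD² - AD²) / (2·YA·YD)
  ∠AYD = 90°

Step 8: From DA = 10, DY = 8, AY = 6, by the inverse law of cosines:
  cos(∠ADY) = (DA² + DY² - AY²) / (2·DA·DY)
  ∠ADY = 36.87°

Step 9: From AC = 3.01, AY = 6, CY = 5, by the inverse law of cosines:
  cos(∠CAY) = (AC² + AY² - CY²) / (2·AC·AY)
  ∠CAY = 56.26°

Step 10: From AW = 12.96, AY = 6, WY = 8, by the inverse law of cosines:
  cos(∠WAY) = (AW² + AY² - WY²) / (2·AW·AY)
  ∠WAY = 25.89°

Step 11: From YE = 10, YR = 7.33, ER = 9, by the inverse law of cosines:
  cos(∠EYR) = (YE² + YR² - ER²) / (2·YE·YR)
  ∠EYR = 60.26°

Step 12: From YW = 8, YZ = 8·√2, WZ = 8, by the inverse law of cosines:
  cos(∠WYZ) = (YW² + YZ² - WZ²) / (2·YW·YZ)
  ∠WYZ = 45°

Step 13: From WA = 12.96, WY = 8, AY = 6, by the inverse law of cosines:
  cos(∠AWY) = (WA² + WY² - AY²) / (2·WA·WY)
  ∠AWY = 19.11°

Step 14: From WE = 7.13, WY = 8, EY = 10, by the inverse law of cosines:
  cos(∠EWY) = (WE² + WY² - EY²) / (2·WE·WY)
  ∠EWY = 82.52°

Step 15: From EW = 7.13, EY = 10, WY = 8, by the inverse law of cosines:
  cos(∠WEY) = (EW² + EY² - WY²) / (2·EW·EY)
  ∠WEY = 52.48°

Step 16: From RE = 9, RY = 7.33, EY = 10, by the inverse law of cosines:
  cos(∠ERY) = (RE² + RY² - EY²) / (2·RE·RY)
  ∠ERY = 74.74°

Step 17: From CA = 3.01, CY = 5, AY = 6, by the inverse law of cosines:
  cos(∠ACY) = (CA² + CY² - AY²) / (2·CA·CY)
  ∠ACY = 93.74°

Step 18: From ZW = 8, ZY = 8·√2, WY = 8, by the inverse law of cosines:
  cos(∠WZY) = (ZW² + ZY² - WY²) / (2·ZW·ZY)
  ∠WZY = 45°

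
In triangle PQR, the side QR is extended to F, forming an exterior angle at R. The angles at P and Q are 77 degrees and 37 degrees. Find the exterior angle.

Exterior angle = 77 + 37 = 114 degrees (exterior angle theorem).

114 degrees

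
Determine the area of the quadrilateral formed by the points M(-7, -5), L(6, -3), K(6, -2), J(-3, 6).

Using the Shoelace formula for a quadrilateral (vertices in order):
Area = (1/2)|sum of (x_i * y_(i+1) - x_(i+1) * y_i)|
Terms: (-7*-3 - 6*-5) = 51, (6*-2 - 6*-3) = 6, (6*6 - -3*-2) = 30, (-3*-5 - -7*6) = 57
Sum = 144
Area = (1/2)(144) = 72

72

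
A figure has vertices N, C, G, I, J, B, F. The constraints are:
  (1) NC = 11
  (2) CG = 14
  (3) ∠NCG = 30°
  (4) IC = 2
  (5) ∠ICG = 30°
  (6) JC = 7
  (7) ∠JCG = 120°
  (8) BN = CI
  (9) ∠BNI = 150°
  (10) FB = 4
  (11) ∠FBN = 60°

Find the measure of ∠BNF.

From the given relations: BN = CI = 2.
Step 1: By the law of cosines on triangle NBF: NF² = 2² + 4² − 2·2·4·cos(60°) = 12, so NF = 2·√3.
Step 2: By the inverse law of cosines on triangle BNF: cos(∠BNF) = (2² + (2·√3)² − 4²) / (2·2·2·√3) = 0/13.86 = 0, so ∠BNF = 90°.

Therefore, the measure of angle ∠BNF = 90°.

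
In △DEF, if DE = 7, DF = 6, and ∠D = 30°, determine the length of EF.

By the law of cosines: EF^2 = DE^2 + DF^2 - 2*DE*DF*cos(D)
EF^2 = 7^2 + 6^2 - 2*7*6*cos(30°)
EF^2 = 49 + 36 - 84*(sqrt(3)/2)
EF^2 = 85 - 42*sqrt(3)
EF = sqrt(85 - 42*sqrt(3))

sqrt(85 - 42*sqrt(3))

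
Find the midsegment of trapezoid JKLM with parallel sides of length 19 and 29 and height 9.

midsegment = (19 + 29) / 2 = 48 / 2 = 24

24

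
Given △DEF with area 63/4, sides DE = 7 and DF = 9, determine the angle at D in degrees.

Area = (1/2) * a * b * sin(C)
sin(C) = 2 * Area / (a * b)
sin(C) = 2 * 63/4 / (7 * 9)
sin(C) = 1/2
C = arcsin(1/2) = 30°
Since sin(180° - C) = sin(C), the obtuse angle 150° gives the same area, so C = 30° or C = 150°.

30° or 150°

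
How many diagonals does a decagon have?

The number of diagonals in an n-gon is n(n - 3)/2.
For n = 10: 10(10 - 3)/2 = 10 × 7 / 2 = 35.

35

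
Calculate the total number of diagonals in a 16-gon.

Each of the 16 vertices connects to 13 non-adjacent vertices via diagonals.
Total connections = 16 × 13 = 208, but each diagonal is counted twice.
Number of diagonals = 208 / 2 = 104.

104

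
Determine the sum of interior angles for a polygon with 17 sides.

The sum of interior angles of an n-sided polygon is (n - 2) * 180.
For n = 17: (17 - 2) * 180 = 15 * 180 = 2700 degrees.

2700 degrees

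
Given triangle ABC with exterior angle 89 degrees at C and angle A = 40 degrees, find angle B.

By the exterior angle theorem: exterior angle = sum of remote interior angles.
89 = 40 + angle B
angle B = 89 - 40 = 49 degrees

49 degrees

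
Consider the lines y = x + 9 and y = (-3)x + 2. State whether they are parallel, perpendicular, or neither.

Slope of line 1: m1 = 1
Slope of line 2: m2 = -3
m1 != m2 and m1*m2 = -3 != -1. Neither.

Neither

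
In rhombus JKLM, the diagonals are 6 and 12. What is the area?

Area = (6 * 12) / 2 = 72 / 2 = 36

36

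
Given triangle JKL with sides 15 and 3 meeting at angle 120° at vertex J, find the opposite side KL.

When two sides and the included angle are known, the law of cosines gives the third side.
c^2 = a^2 + b^2 - 2ab cos(C) generalizes the Pythagorean theorem to non-right triangles.
Here: KL^2 = 225 + 9 - 90*(-1/2) = 279
KL = 3*sqrt(31)

3*sqrt(31)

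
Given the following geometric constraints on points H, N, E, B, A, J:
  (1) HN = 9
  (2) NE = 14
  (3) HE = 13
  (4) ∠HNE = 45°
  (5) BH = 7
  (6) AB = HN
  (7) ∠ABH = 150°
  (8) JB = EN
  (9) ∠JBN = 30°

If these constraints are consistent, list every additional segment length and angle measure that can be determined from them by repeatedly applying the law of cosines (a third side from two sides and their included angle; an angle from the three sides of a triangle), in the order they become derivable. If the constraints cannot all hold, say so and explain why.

These constraints are not satisfiable: (1), (2) and (4) already determine HE: by the law of cosines HE² = 9² + 14² − 2·9·14·cos(45°) = 98.81, so HE ≈ 9.94, which contradicts (3) HE = 13. No planar figure meets all of them, so nothing further can be derived.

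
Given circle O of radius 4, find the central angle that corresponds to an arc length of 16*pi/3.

The full circumference is 2πr = 8*pi.
The arc is 16*pi/3 / 8*pi = 2/3 of the full circle.
So the central angle = 2/3 × 360° = 240°.

240°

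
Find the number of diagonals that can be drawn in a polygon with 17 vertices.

Each of the 17 vertices connects to 14 non-adjacent vertices via diagonals.
Total connections = 17 × 14 = 238, but each diagonal is counted twice.
Number of diagonals = 238 / 2 = 119.

119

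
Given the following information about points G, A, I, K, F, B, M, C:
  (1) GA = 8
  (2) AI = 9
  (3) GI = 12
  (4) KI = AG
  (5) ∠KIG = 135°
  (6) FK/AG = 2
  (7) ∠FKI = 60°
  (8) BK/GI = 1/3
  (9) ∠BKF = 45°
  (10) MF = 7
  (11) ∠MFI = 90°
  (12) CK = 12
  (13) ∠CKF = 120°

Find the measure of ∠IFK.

From the given relations: FK = 2·AG = 2·8 = 16; KI = AG = 8.
Step 1: By the law of cosines on triangle FKI: FI² = 16² + 8² − 2·16·8·cos(60°) = 192, so FI = 8·√3.
Step 2: By the inverse law of cosines on triangle IFK: cos(∠IFK) = ((8·√3)² + 16² − 8²) / (2·8·√3·16) = 384/443.41 = 0.866, so ∠IFK = 30°.

Therefore, the measure of angle ∠IFK = 30°.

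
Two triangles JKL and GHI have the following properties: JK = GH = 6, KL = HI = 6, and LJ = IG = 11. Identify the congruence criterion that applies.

The given information matches SSS: All three pairs of corresponding sides are equal (Side-Side-Side).

SSS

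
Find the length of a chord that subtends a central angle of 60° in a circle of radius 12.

Drop a perpendicular from the center to the chord, bisecting both the chord and the central angle.
Each half-chord = r sin(θ/2) = 12 sin(30°).
The full chord = 2 × 12 × sin(30°) = 12.

12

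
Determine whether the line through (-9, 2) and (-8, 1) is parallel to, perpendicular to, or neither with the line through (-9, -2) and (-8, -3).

Slope of line 1: m1 = (1 - 2)/(-8 - -9) = -1/1 = -1
Slope of line 2: m2 = (-3 - -2)/(-8 - -9) = -1/1 = -1
m1 = m2, so the lines are parallel.

Parallel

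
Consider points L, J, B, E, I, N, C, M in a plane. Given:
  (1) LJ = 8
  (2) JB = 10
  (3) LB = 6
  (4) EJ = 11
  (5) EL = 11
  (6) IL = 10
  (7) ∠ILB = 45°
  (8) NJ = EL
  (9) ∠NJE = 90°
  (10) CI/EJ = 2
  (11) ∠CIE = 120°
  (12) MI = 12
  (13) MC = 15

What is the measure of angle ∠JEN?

From the given relations: NJ = EL = 11.
Step 1: By the law of cosines on triangle EJN: EN² = 11² + 11² − 2·11·11·cos(90°) = 242, so EN = 11·√2.
Step 2: By the inverse law of cosines on triangle JEN: cos(∠JEN) = (11² + (11·√2)² − 11²) / (2·11·11·√2) = 242/342.24 = 0.7071, so ∠JEN = 45°.

Therefore, the measure of angle ∠JEN = 45°.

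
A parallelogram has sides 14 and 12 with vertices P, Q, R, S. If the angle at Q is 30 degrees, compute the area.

Area = 14 * 12 * sin(30°) = 168 * 1/2 = 84

84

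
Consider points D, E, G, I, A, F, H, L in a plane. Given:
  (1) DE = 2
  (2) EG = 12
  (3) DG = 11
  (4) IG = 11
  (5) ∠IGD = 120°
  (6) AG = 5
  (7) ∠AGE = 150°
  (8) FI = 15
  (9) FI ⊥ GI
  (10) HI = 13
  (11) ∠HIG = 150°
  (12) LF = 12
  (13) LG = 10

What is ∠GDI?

Step 1: By the law of cosines on triangle DGI: DI² = 11² + 11² − 2·11·11·cos(120°) = 363, so DI = 11·√3.
Step 2: By the inverse law of cosines on triangle GDI: cos(∠GDI) = (11² + (11·√3)² − 11²) / (2·11·11·√3) = 363/419.16 = 0.866, so ∠GDI = 30°.

Therefore, the measure of angle ∠GDI = 30°.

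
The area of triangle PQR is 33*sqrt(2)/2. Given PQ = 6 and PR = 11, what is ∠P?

From the SAS area formula Area = (1/2)ab sin(C), rearranging gives sin(C) = 2*Area/(ab).
sin(C) = 2 * 33*sqrt(2)/2 / (66) = sqrt(2)/2.
Therefore C = arcsin(sqrt(2)/2) = 45°.
Since sin(180° - C) = sin(C), the obtuse angle 135° gives the same area, so C = 45° or C = 135°.

45° or 135°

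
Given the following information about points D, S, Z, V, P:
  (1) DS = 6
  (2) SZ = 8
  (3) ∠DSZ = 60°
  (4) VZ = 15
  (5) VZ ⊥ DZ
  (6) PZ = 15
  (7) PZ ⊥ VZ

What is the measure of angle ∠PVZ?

Step 1: By the law of cosines on triangle VZP: VP² = 15² + 15² − 2·15·15·cos(90°) = 450, so VP = 15·√2.
Step 2: By the inverse law of cosines on triangle PVZ: cos(∠PVZ) = ((15·√2)² + 15² − 15²) / (2·15·√2·15) = 450/636.4 = 0.7071, so ∠PVZ = 45°.

Therefore, the measure of angle ∠PVZ = 45°.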